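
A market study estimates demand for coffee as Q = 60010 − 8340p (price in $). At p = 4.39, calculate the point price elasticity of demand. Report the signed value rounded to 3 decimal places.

-1.565

dQ/dp = −8340. At p = 4.39, Q = 60010 − 8340(4.39) = 23397.4.
Ed = (dQ/dp)·(p/Q) = −8340 × (4.39/23397.4) = -1.56481…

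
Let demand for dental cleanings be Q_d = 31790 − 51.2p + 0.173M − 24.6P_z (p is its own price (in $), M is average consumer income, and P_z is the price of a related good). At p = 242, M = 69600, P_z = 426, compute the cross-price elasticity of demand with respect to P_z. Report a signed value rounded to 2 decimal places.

-0.50

At the given values, Q_d = 31790 − 51.2(242) + 0.173(69600) − 24.6(426) = 20960.8.
∂Q_d/∂P_z = -24.6.
E = (-24.6) × (426/20960.8) = -0.4999…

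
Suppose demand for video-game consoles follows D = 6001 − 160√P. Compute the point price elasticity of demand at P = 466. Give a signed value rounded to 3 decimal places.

-0.678

dD/dP = −160/(2√P) = -3.70593. At P = 466, D = 2547.07.
Ed = (dD/dP)·(P/D) = (-3.70593) × (466/2547.07) = -0.67801…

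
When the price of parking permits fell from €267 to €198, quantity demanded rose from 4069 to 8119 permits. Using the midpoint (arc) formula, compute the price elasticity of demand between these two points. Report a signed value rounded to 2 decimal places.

%ΔQ = (8119 − 4069) / [(4069 + 8119)/2] = 4050/6094 = 0.664588…
%ΔP = (198 − 267) / [(267 + 198)/2] = -69/232.5 = -0.296774…
Arc Ed = %ΔQ / %ΔP = (4050/6094) / (-69/232.5) = -2.2393…

-2.24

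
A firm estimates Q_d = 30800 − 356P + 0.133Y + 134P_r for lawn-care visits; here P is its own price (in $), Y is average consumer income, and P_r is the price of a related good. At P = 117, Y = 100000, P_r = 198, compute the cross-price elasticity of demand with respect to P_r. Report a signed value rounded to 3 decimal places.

0.916

At the given values, Q_d = 30800 − 356(117) + 0.133(100000) + 134(198) = 28980.
∂Q_d/∂P_r = 134.
E = (134) × (198/28980) = 0.91552…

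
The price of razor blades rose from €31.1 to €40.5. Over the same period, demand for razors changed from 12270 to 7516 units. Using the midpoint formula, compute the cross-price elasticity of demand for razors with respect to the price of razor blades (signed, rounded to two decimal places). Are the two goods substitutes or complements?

-1.83; complements

%ΔQ_{razors} = (7516 − 12270)/avg = -4754/9893 = -0.480541…
%ΔP_{razor blades} = (40.5 − 31.1)/avg = 9.4/35.8 = 0.262569…
E_cross = (-4754/9893) / (9.4/35.8) = -1.8301…
E_cross < 0 ⇒ the goods are complements.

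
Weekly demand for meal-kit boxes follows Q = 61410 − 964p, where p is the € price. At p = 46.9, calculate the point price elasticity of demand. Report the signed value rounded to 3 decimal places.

dQ/dp = −964. At p = 46.9, Q = 61410 − 964(46.9) = 16198.4.
Ed = (dQ/dp)·(p/Q) = −964 × (46.9/16198.4) = -2.79111…

-2.791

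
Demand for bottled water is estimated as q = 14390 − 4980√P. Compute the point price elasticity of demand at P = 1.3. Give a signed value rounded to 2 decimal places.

dq/dP = −4980/(2√P) = -2183.87. At P = 1.3, q = 8711.93.
Ed = (dq/dP)·(P/q) = (-2183.87) × (1.3/8711.93) = -0.3258…

-0.33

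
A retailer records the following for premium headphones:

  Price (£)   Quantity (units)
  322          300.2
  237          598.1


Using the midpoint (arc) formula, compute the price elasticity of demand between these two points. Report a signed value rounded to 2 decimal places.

%ΔQ = (598.1 − 300.2) / [(300.2 + 598.1)/2] = 297.9/449.15 = 0.663252…
%ΔP = (237 − 322) / [(322 + 237)/2] = -85/279.5 = -0.304114…
Arc Ed = %ΔQ / %ΔP = (297.9/449.15) / (-85/279.5) = -2.1809…

-2.18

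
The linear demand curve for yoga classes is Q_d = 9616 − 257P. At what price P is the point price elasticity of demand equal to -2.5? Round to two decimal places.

26.73

Ed = −257P/(9616 − 257P). Set this equal to -2.5:
257P = 2.5·(9616 − 257P) ⇒ 257P(1 + 2.5) = 2.5·9616
P = 2.5·9616 / (257·3.5) = 26.7259…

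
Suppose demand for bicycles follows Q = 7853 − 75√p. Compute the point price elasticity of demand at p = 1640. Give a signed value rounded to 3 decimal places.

-0.315

dQ/dp = −75/(2√p) = -0.925996. At p = 1640, Q = 4815.73.
Ed = (dQ/dp)·(p/Q) = (-0.925996) × (1640/4815.73) = -0.31534…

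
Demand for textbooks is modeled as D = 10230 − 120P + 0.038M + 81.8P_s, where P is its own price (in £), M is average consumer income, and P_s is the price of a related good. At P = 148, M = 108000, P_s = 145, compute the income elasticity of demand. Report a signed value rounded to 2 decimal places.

0.49

At the given values, D = 10230 − 120(148) + 0.038(108000) + 81.8(145) = 8435.
∂D/∂M = 0.038.
E = (0.038) × (108000/8435) = 0.4865…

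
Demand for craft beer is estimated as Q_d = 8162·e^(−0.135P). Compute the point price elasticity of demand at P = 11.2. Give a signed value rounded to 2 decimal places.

dQ_d/dP = −0.135·Q_d = -242.928. At P = 11.2, Q_d = 1799.46.
Ed = (dQ_d/dP)·(P/Q_d) = (-242.928) × (11.2/1799.46) = -1.512

-1.51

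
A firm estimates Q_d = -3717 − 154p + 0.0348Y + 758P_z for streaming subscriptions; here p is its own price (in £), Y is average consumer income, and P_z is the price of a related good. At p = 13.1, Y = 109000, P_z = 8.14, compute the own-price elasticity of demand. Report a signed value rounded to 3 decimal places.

At the given values, Q_d = -3717 − 154(13.1) + 0.0348(109000) + 758(8.14) = 4228.92.
∂Q_d/∂p = −154.
E = (-154) × (13.1/4228.92) = -0.47704…

-0.477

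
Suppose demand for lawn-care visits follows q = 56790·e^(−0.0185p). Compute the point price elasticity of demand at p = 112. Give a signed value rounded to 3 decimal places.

-2.072

dq/dp = −0.0185·q = -132.308. At p = 112, q = 7151.77.
Ed = (dq/dp)·(p/q) = (-132.308) × (112/7151.77) = -2.072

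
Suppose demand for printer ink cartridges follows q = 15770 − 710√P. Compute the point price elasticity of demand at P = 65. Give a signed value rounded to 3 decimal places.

dq/dP = −710/(2√P) = -44.0323. At P = 65, q = 10045.8.
Ed = (dq/dP)·(P/q) = (-44.0323) × (65/10045.8) = -0.28490…

-0.285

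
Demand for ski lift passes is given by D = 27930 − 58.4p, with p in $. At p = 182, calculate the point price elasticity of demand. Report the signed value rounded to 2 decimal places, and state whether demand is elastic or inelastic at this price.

dD/dp = −58.4. At p = 182, D = 27930 − 58.4(182) = 17301.2.
Ed = (dD/dp)·(p/D) = −58.4 × (182/17301.2) = -0.6143…
|Ed| = 0.61 < 1, so demand is inelastic.

-0.61; inelastic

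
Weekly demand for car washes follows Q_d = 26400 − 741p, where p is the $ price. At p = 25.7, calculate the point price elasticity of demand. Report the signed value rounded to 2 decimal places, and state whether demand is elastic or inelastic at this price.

dQ_d/dp = −741. At p = 25.7, Q_d = 26400 − 741(25.7) = 7356.3.
Ed = (dQ_d/dp)·(p/Q_d) = −741 × (25.7/7356.3) = -2.5887…
|Ed| = 2.59 > 1, so demand is elastic.

-2.59; elastic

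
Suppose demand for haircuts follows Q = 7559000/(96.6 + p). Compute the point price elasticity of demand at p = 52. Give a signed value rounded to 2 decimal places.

dQ/dp = −7559000/(96.6 + p)² = -342.316. At p = 52, Q = 50868.1.
Ed = (dQ/dp)·(p/Q) = (-342.316) × (52/50868.1) = -0.3499…

-0.35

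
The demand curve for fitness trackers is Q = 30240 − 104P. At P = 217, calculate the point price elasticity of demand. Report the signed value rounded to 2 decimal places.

-2.94

dQ/dP = −104. At P = 217, Q = 30240 − 104(217) = 7672.
Ed = (dQ/dP)·(P/Q) = −104 × (217/7672) = -2.9416…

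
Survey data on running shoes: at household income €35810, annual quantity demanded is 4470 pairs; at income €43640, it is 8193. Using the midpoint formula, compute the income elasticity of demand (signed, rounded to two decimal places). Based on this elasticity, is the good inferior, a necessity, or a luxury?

%ΔQ = (8193 − 4470)/[( 4470 + 8193)/2] = 3723/6331.5 = 0.588012…
%ΔIncome = (43640 − 35810)/[( 35810 + 43640)/2] = 7830/39725 = 0.197105…
E_income = (3723/6331.5) / (7830/39725) = 2.9832…
E_income > 1 ⇒ normal good, luxury.

2.98; luxury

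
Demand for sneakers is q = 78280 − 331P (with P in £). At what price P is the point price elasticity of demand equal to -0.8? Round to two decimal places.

Ed = −331P/(78280 − 331P). Set this equal to -0.8:
331P = 0.8·(78280 − 331P) ⇒ 331P(1 + 0.8) = 0.8·78280
P = 0.8·78280 / (331·1.8) = 105.1090…

105.11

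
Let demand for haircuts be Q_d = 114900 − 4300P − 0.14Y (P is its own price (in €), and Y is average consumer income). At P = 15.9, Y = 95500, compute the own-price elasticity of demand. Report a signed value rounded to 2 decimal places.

At the given values, Q_d = 114900 − 4300(15.9) − 0.14(95500) = 33160.
∂Q_d/∂P = −4300.
E = (-4300) × (15.9/33160) = -2.0618…

-2.06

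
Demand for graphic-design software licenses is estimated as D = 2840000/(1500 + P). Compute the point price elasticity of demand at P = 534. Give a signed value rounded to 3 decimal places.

-0.263

dD/dP = −2840000/(1500 + P)² = -0.686462. At P = 534, D = 1396.26.
Ed = (dD/dP)·(P/D) = (-0.686462) × (534/1396.26) = -0.26253…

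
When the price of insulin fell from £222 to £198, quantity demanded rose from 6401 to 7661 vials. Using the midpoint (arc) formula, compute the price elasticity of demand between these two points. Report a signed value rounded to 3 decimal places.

%ΔQ = (7661 − 6401) / [(6401 + 7661)/2] = 1260/7031 = 0.179206…
%ΔP = (198 − 222) / [(222 + 198)/2] = -24/210 = -0.114285…
Arc Ed = %ΔQ / %ΔP = (1260/7031) / (-24/210) = -1.56805…

-1.568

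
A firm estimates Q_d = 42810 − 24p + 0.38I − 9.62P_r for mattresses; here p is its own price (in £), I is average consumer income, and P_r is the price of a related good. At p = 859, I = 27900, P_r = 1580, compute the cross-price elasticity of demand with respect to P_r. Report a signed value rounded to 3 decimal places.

-0.864

At the given values, Q_d = 42810 − 24(859) + 0.38(27900) − 9.62(1580) = 17596.4.
∂Q_d/∂P_r = -9.62.
E = (-9.62) × (1580/17596.4) = -0.86379…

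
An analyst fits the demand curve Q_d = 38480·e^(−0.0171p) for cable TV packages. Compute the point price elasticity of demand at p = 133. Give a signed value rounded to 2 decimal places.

dQ_d/dp = −0.0171·Q_d = -67.6886. At p = 133, Q_d = 3958.39.
Ed = (dQ_d/dp)·(p/Q_d) = (-67.6886) × (133/3958.39) = -2.2743

-2.27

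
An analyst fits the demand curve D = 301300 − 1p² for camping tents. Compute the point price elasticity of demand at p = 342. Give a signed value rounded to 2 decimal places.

-1.27

dD/dp = −2·1·p = -684. At p = 342, D = 184336.
Ed = (dD/dp)·(p/D) = (-684) × (342/184336) = -1.2690…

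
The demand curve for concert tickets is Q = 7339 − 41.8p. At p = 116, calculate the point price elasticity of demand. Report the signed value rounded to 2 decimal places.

-1.95

dQ/dp = −41.8. At p = 116, Q = 7339 − 41.8(116) = 2490.2.
Ed = (dQ/dp)·(p/Q) = −41.8 × (116/2490.2) = -1.9471…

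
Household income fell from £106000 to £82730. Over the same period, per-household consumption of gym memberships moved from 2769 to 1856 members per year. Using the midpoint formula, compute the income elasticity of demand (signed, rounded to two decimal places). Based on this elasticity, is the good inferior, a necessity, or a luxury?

%ΔQ = (1856 − 2769)/[( 2769 + 1856)/2] = -913/2312.5 = -0.394810…
%ΔIncome = (82730 − 106000)/[( 106000 + 82730)/2] = -23270/94365 = -0.246595…
E_income = (-913/2312.5) / (-23270/94365) = 1.6010…
E_income > 1 ⇒ normal good, luxury.

1.60; luxury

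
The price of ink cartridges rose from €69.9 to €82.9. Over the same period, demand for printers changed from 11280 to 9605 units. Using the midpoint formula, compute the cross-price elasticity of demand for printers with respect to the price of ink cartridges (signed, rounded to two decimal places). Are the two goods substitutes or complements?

%ΔQ_{printers} = (9605 − 11280)/avg = -1675/10442.5 = -0.160402…
%ΔP_{ink cartridges} = (82.9 − 69.9)/avg = 13/76.4 = 0.170157…
E_cross = (-1675/10442.5) / (13/76.4) = -0.9426…
E_cross < 0 ⇒ the goods are complements.

-0.94; complements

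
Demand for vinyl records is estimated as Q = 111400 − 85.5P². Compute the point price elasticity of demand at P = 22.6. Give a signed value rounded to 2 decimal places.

dQ/dP = −2·85.5·P = -3864.6. At P = 22.6, Q = 67730.02.
Ed = (dQ/dP)·(P/Q) = (-3864.6) × (22.6/67730.02) = -1.2895…

-1.29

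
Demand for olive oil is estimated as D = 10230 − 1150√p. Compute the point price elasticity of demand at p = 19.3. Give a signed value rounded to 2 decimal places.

-0.49

dD/dp = −1150/(2√p) = -130.885. At p = 19.3, D = 5177.85.
Ed = (dD/dp)·(p/D) = (-130.885) × (19.3/5177.85) = -0.4878…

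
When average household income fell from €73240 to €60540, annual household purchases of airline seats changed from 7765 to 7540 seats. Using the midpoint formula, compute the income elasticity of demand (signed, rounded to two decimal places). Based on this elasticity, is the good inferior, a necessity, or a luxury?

0.15; necessity

%ΔQ = (7540 − 7765)/[( 7765 + 7540)/2] = -225/7652.5 = -0.029402…
%ΔIncome = (60540 − 73240)/[( 73240 + 60540)/2] = -12700/66890 = -0.189863…
E_income = (-225/7652.5) / (-12700/66890) = 0.1548…
0 < E_income < 1 ⇒ normal good, necessity.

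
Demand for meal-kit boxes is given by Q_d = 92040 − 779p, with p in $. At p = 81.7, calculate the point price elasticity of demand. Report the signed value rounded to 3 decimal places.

dQ_d/dp = −779. At p = 81.7, Q_d = 92040 − 779(81.7) = 28395.7.
Ed = (dQ_d/dp)·(p/Q_d) = −779 × (81.7/28395.7) = -2.24133…

-2.241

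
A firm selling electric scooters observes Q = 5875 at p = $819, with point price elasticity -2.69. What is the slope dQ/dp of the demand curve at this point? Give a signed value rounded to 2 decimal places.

-19.30

Ed = (dQ/dp)·(p/Q) ⇒ dQ/dp = Ed·Q/p = (-2.69)·5875/819 = -19.2963…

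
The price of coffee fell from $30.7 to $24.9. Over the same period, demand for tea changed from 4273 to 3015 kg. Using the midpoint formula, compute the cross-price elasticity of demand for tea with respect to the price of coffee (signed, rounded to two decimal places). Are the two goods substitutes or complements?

%ΔQ_{tea} = (3015 − 4273)/avg = -1258/3644 = -0.345225…
%ΔP_{coffee} = (24.9 − 30.7)/avg = -5.8/27.8 = -0.208633…
E_cross = (-1258/3644) / (-5.8/27.8) = 1.6546…
E_cross > 0 ⇒ the goods are substitutes.

1.65; substitutes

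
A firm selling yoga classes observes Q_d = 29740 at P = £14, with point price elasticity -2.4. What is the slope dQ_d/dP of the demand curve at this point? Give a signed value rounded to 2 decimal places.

Ed = (dQ_d/dP)·(P/Q_d) ⇒ dQ_d/dP = Ed·Q_d/P = (-2.4)·29740/14 = -5098.2857…

-5098.29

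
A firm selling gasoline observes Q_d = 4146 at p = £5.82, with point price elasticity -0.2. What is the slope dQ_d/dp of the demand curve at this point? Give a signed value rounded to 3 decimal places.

-142.474

Ed = (dQ_d/dp)·(p/Q_d) ⇒ dQ_d/dp = Ed·Q_d/p = (-0.2)·4146/5.82 = -142.47422…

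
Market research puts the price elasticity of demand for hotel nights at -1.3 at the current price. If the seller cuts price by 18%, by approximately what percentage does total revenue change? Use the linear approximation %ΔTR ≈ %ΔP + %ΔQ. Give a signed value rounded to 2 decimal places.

+5.40%

%ΔQ ≈ Ed × %ΔP = (-1.3) × (-18%) = +23.4000%
%ΔTR ≈ %ΔP + %ΔQ = (-18%) + (+23.4000%) = +5.4000%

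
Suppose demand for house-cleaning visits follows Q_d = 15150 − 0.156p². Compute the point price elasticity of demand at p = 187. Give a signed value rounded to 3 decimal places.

dQ_d/dp = −2·0.156·p = -58.344. At p = 187, Q_d = 9694.836.
Ed = (dQ_d/dp)·(p/Q_d) = (-58.344) × (187/9694.836) = -1.12537…

-1.125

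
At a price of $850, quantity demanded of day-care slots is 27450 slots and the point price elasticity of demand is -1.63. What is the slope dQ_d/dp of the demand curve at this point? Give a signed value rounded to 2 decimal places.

-52.64

Ed = (dQ_d/dp)·(p/Q_d) ⇒ dQ_d/dp = Ed·Q_d/p = (-1.63)·27450/850 = -52.6394…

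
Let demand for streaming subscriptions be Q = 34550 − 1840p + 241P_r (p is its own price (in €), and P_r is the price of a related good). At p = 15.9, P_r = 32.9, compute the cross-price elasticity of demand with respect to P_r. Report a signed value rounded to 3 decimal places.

At the given values, Q = 34550 − 1840(15.9) + 241(32.9) = 13222.9.
∂Q/∂P_r = 241.
E = (241) × (32.9/13222.9) = 0.59963…

0.600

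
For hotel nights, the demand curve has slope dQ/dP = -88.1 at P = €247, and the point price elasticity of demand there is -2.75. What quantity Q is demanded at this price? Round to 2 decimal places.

7912.98

Ed = (dQ/dP)·(P/Q) ⇒ Q = (dQ/dP)·P/Ed = (-88.1)·247/(-2.75) = 7912.9818…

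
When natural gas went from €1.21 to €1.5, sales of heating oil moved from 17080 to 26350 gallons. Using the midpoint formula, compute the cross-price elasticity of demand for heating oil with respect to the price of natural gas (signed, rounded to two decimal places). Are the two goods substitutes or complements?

1.99; substitutes

%ΔQ_{heating oil} = (26350 − 17080)/avg = 9270/21715 = 0.426893…
%ΔP_{natural gas} = (1.5 − 1.21)/avg = 0.29/1.355 = 0.214022…
E_cross = (9270/21715) / (0.29/1.355) = 1.9946…
E_cross > 0 ⇒ the goods are substitutes.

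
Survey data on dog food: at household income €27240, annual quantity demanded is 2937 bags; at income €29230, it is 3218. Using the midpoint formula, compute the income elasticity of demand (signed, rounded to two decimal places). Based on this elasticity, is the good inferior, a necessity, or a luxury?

%ΔQ = (3218 − 2937)/[( 2937 + 3218)/2] = 281/3077.5 = 0.091307…
%ΔIncome = (29230 − 27240)/[( 27240 + 29230)/2] = 1990/28235 = 0.070479…
E_income = (281/3077.5) / (1990/28235) = 1.2955…
E_income > 1 ⇒ normal good, luxury.

1.30; luxury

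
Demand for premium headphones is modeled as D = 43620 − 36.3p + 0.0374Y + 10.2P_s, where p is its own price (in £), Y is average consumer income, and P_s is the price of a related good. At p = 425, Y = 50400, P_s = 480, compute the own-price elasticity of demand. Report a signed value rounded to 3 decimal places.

-0.441

At the given values, D = 43620 − 36.3(425) + 0.0374(50400) + 10.2(480) = 34973.46.
∂D/∂p = −36.3.
E = (-36.3) × (425/34973.46) = -0.44112…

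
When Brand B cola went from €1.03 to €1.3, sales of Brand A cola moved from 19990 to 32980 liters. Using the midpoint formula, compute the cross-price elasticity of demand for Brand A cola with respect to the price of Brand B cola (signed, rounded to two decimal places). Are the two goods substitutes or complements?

%ΔQ_{Brand A cola} = (32980 − 19990)/avg = 12990/26485 = 0.490466…
%ΔP_{Brand B cola} = (1.3 − 1.03)/avg = 0.27/1.165 = 0.231759…
E_cross = (12990/26485) / (0.27/1.165) = 2.1162…
E_cross > 0 ⇒ the goods are substitutes.

2.12; substitutes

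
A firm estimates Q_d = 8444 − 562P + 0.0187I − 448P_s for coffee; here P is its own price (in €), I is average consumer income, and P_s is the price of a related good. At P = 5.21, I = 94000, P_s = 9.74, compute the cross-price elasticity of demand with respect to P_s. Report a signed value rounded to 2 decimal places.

At the given values, Q_d = 8444 − 562(5.21) + 0.0187(94000) − 448(9.74) = 2910.26.
∂Q_d/∂P_s = -448.
E = (-448) × (9.74/2910.26) = -1.4993…

-1.50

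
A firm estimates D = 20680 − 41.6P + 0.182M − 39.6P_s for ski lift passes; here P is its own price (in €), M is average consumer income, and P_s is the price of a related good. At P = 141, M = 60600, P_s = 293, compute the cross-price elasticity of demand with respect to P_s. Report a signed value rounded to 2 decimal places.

-0.81

At the given values, D = 20680 − 41.6(141) + 0.182(60600) − 39.6(293) = 14240.8.
∂D/∂P_s = -39.6.
E = (-39.6) × (293/14240.8) = -0.8147…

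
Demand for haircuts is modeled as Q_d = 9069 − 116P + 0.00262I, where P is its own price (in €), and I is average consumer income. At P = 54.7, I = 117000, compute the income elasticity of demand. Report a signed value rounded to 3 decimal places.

At the given values, Q_d = 9069 − 116(54.7) + 0.00262(117000) = 3030.34.
∂Q_d/∂I = 0.00262.
E = (0.00262) × (117000/3030.34) = 0.10115…

0.101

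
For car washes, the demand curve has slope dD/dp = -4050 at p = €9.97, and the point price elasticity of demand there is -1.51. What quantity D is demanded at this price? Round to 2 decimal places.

26740.73

Ed = (dD/dp)·(p/D) ⇒ D = (dD/dp)·p/Ed = (-4050)·9.97/(-1.51) = 26740.7284…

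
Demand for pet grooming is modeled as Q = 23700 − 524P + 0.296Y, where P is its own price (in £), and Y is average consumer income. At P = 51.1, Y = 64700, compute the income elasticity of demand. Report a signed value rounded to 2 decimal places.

1.19

At the given values, Q = 23700 − 524(51.1) + 0.296(64700) = 16074.8.
∂Q/∂Y = 0.296.
E = (0.296) × (64700/16074.8) = 1.1913…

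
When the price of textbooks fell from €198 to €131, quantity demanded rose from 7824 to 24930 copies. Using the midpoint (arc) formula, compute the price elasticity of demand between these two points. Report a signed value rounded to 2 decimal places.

%ΔQ = (24930 − 7824) / [(7824 + 24930)/2] = 17106/16377 = 1.044513…
%ΔP = (131 − 198) / [(198 + 131)/2] = -67/164.5 = -0.407294…
Arc Ed = %ΔQ / %ΔP = (17106/16377) / (-67/164.5) = -2.5645…

-2.56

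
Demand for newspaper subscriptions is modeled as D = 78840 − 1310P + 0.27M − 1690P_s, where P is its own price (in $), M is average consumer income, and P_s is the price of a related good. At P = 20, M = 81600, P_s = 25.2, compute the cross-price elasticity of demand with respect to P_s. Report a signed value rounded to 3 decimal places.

-1.327

At the given values, D = 78840 − 1310(20) + 0.27(81600) − 1690(25.2) = 32084.
∂D/∂P_s = -1690.
E = (-1690) × (25.2/32084) = -1.32739…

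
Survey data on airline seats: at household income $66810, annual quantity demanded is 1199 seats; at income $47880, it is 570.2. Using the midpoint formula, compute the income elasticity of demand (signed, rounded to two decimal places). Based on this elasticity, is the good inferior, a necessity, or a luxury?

%ΔQ = (570.2 − 1199)/[( 1199 + 570.2)/2] = -628.8/884.6 = -0.710829…
%ΔIncome = (47880 − 66810)/[( 66810 + 47880)/2] = -18930/57345 = -0.330107…
E_income = (-628.8/884.6) / (-18930/57345) = 2.1533…
E_income > 1 ⇒ normal good, luxury.

2.15; luxury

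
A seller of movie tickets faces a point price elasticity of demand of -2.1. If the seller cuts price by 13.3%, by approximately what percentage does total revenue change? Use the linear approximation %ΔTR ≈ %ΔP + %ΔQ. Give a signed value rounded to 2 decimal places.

+14.63%

%ΔQ ≈ Ed × %ΔP = (-2.1) × (-13.3%) = +27.9300%
%ΔTR ≈ %ΔP + %ΔQ = (-13.3%) + (+27.9300%) = +14.6300%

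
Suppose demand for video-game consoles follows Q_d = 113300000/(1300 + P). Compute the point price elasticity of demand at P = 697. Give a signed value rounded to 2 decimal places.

-0.35

dQ_d/dP = −113300000/(1300 + P)² = -28.4102. At P = 697, Q_d = 56735.1.
Ed = (dQ_d/dP)·(P/Q_d) = (-28.4102) × (697/56735.1) = -0.3490…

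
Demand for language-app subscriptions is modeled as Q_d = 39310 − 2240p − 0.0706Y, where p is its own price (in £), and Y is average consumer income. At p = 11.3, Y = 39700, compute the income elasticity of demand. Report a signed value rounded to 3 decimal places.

At the given values, Q_d = 39310 − 2240(11.3) − 0.0706(39700) = 11195.18.
∂Q_d/∂Y = -0.0706.
E = (-0.0706) × (39700/11195.18) = -0.25035…

-0.250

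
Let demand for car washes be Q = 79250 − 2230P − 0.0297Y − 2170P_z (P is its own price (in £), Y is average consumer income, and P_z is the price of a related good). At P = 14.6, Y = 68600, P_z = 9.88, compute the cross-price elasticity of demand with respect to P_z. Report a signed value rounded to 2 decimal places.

-0.92

At the given values, Q = 79250 − 2230(14.6) − 0.0297(68600) − 2170(9.88) = 23214.98.
∂Q/∂P_z = -2170.
E = (-2170) × (9.88/23214.98) = -0.9235…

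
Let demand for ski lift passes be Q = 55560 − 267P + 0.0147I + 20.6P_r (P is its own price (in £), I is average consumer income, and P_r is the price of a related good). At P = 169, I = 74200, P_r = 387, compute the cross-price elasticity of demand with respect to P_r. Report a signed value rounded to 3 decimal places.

0.409

At the given values, Q = 55560 − 267(169) + 0.0147(74200) + 20.6(387) = 19499.94.
∂Q/∂P_r = 20.6.
E = (20.6) × (387/19499.94) = 0.40883…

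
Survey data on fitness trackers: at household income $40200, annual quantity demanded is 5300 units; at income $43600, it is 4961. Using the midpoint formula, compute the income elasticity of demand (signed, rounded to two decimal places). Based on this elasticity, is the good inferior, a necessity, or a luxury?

-0.81; inferior

%ΔQ = (4961 − 5300)/[( 5300 + 4961)/2] = -339/5130.5 = -0.066075…
%ΔIncome = (43600 − 40200)/[( 40200 + 43600)/2] = 3400/41900 = 0.081145…
E_income = (-339/5130.5) / (3400/41900) = -0.8142…
E_income < 0 ⇒ inferior good.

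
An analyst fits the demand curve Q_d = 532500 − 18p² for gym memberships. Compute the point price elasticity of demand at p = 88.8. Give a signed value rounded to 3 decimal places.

-0.727

dQ_d/dp = −2·18·p = -3196.8. At p = 88.8, Q_d = 390562.08.
Ed = (dQ_d/dp)·(p/Q_d) = (-3196.8) × (88.8/390562.08) = -0.72683…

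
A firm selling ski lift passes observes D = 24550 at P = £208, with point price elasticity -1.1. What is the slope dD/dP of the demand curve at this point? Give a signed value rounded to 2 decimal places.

-129.83

Ed = (dD/dP)·(P/D) ⇒ dD/dP = Ed·D/P = (-1.1)·24550/208 = -129.8317…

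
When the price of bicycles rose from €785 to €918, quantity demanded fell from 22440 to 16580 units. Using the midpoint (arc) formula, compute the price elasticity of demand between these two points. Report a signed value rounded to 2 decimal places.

%ΔQ = (16580 − 22440) / [(22440 + 16580)/2] = -5860/19510 = -0.300358…
%ΔP = (918 − 785) / [(785 + 918)/2] = 133/851.5 = 0.156194…
Arc Ed = %ΔQ / %ΔP = (-5860/19510) / (133/851.5) = -1.9229…

-1.92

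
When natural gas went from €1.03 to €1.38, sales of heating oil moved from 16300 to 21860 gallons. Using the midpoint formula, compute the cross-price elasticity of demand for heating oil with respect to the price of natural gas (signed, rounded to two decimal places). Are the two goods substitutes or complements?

%ΔQ_{heating oil} = (21860 − 16300)/avg = 5560/19080 = 0.291404…
%ΔP_{natural gas} = (1.38 − 1.03)/avg = 0.35/1.205 = 0.290456…
E_cross = (5560/19080) / (0.35/1.205) = 1.0032…
E_cross > 0 ⇒ the goods are substitutes.

1.00; substitutes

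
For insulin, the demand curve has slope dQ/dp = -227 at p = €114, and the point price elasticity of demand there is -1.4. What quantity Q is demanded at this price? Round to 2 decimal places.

18484.29

Ed = (dQ/dp)·(p/Q) ⇒ Q = (dQ/dp)·p/Ed = (-227)·114/(-1.4) = 18484.2857…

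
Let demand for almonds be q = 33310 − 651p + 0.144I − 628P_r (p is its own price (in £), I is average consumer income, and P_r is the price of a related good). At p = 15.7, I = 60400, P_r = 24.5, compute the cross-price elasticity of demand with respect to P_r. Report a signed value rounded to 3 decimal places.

At the given values, q = 33310 − 651(15.7) + 0.144(60400) − 628(24.5) = 16400.9.
∂q/∂P_r = -628.
E = (-628) × (24.5/16400.9) = -0.93811…

-0.938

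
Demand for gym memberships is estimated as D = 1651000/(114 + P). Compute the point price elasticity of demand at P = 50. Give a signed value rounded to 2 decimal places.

-0.30

dD/dP = −1651000/(114 + P)² = -61.3846. At P = 50, D = 10067.1.
Ed = (dD/dP)·(P/D) = (-61.3846) × (50/10067.1) = -0.3048…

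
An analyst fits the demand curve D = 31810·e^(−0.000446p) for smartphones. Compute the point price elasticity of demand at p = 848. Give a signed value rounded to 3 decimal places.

dD/dp = −0.000446·D = -9.71952. At p = 848, D = 21792.6.
Ed = (dD/dp)·(p/D) = (-9.71952) × (848/21792.6) = -0.37820…

-0.378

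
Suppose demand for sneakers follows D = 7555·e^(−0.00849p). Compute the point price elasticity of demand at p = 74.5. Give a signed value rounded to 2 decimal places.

-0.63

dD/dp = −0.00849·D = -34.076. At p = 74.5, D = 4013.66.
Ed = (dD/dp)·(p/D) = (-34.076) × (74.5/4013.66) = -0.6325…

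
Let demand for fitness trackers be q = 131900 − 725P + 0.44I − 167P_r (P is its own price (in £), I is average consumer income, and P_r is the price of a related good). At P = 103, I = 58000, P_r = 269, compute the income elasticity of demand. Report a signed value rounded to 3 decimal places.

At the given values, q = 131900 − 725(103) + 0.44(58000) − 167(269) = 37822.
∂q/∂I = 0.44.
E = (0.44) × (58000/37822) = 0.67473…

0.675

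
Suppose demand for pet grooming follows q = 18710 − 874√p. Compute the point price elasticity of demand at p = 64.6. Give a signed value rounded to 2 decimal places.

dq/dp = −874/(2√p) = -54.3707. At p = 64.6, q = 11685.3.
Ed = (dq/dp)·(p/q) = (-54.3707) × (64.6/11685.3) = -0.3005…

-0.30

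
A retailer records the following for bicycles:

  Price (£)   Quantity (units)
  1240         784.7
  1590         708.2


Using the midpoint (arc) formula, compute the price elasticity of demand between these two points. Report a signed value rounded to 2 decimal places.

-0.41

%ΔQ = (708.2 − 784.7) / [(784.7 + 708.2)/2] = -76.5/746.45 = -0.102485…
%ΔP = (1590 − 1240) / [(1240 + 1590)/2] = 350/1415 = 0.247349…
Arc Ed = %ΔQ / %ΔP = (-76.5/746.45) / (350/1415) = -0.4143…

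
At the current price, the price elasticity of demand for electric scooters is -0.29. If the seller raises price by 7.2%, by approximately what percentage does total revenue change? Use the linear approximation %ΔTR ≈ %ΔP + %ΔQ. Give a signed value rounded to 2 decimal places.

%ΔQ ≈ Ed × %ΔP = (-0.29) × (+7.2%) = -2.0880%
%ΔTR ≈ %ΔP + %ΔQ = (+7.2%) + (-2.0880%) = +5.1120%

+5.11%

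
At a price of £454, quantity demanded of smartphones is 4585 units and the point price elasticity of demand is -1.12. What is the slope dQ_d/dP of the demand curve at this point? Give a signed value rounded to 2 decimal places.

Ed = (dQ_d/dP)·(P/Q_d) ⇒ dQ_d/dP = Ed·Q_d/P = (-1.12)·4585/454 = -11.3110…

-11.31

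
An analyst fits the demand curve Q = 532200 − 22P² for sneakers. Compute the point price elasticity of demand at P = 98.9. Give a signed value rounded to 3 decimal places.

dQ/dP = −2·22·P = -4351.6. At P = 98.9, Q = 317013.38.
Ed = (dQ/dP)·(P/Q) = (-4351.6) × (98.9/317013.38) = -1.35758…

-1.358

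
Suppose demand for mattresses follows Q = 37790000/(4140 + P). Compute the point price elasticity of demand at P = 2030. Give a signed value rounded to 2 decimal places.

-0.33

dQ/dP = −37790000/(4140 + P)² = -0.992674. At P = 2030, Q = 6124.8.
Ed = (dQ/dP)·(P/Q) = (-0.992674) × (2030/6124.8) = -0.3290…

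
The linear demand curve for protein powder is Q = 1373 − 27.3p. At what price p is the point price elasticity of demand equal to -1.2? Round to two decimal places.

27.43

Ed = −27.3p/(1373 − 27.3p). Set this equal to -1.2:
27.3p = 1.2·(1373 − 27.3p) ⇒ 27.3p(1 + 1.2) = 1.2·1373
p = 1.2·1373 / (27.3·2.2) = 27.4325…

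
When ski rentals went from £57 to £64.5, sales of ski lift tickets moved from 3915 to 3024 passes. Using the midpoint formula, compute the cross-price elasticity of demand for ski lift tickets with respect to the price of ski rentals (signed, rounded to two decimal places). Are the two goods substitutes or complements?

%ΔQ_{ski lift tickets} = (3024 − 3915)/avg = -891/3469.5 = -0.256809…
%ΔP_{ski rentals} = (64.5 − 57)/avg = 7.5/60.75 = 0.123456…
E_cross = (-891/3469.5) / (7.5/60.75) = -2.0801…
E_cross < 0 ⇒ the goods are complements.

-2.08; complements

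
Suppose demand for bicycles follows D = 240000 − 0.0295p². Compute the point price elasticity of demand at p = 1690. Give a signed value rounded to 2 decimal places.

-1.08

dD/dp = −2·0.0295·p = -99.71. At p = 1690, D = 155745.05.
Ed = (dD/dp)·(p/D) = (-99.71) × (1690/155745.05) = -1.0819…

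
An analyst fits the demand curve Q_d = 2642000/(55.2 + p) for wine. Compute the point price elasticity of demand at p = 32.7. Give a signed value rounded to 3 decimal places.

-0.372

dQ_d/dp = −2642000/(55.2 + p)² = -341.944. At p = 32.7, Q_d = 30056.9.
Ed = (dQ_d/dp)·(p/Q_d) = (-341.944) × (32.7/30056.9) = -0.37201…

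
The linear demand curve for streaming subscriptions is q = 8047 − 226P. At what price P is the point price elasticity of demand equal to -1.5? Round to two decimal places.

21.36

Ed = −226P/(8047 − 226P). Set this equal to -1.5:
226P = 1.5·(8047 − 226P) ⇒ 226P(1 + 1.5) = 1.5·8047
P = 1.5·8047 / (226·2.5) = 21.3637…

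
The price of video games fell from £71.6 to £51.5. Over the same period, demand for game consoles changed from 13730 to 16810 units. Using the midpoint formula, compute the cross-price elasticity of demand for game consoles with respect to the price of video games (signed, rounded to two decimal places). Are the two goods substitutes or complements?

%ΔQ_{game consoles} = (16810 − 13730)/avg = 3080/15270 = 0.201702…
%ΔP_{video games} = (51.5 − 71.6)/avg = -20.1/61.55 = -0.326563…
E_cross = (3080/15270) / (-20.1/61.55) = -0.6176…
E_cross < 0 ⇒ the goods are complements.

-0.62; complements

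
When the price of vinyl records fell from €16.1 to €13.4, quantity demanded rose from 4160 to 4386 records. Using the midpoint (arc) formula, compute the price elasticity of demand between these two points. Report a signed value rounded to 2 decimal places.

-0.29

%ΔQ = (4386 − 4160) / [(4160 + 4386)/2] = 226/4273 = 0.052890…
%ΔP = (13.4 − 16.1) / [(16.1 + 13.4)/2] = -2.7/14.75 = -0.183050…
Arc Ed = %ΔQ / %ΔP = (226/4273) / (-2.7/14.75) = -0.2889…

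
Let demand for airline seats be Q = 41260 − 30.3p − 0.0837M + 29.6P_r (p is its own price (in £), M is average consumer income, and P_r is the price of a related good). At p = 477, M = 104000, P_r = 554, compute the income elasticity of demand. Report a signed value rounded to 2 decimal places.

-0.25

At the given values, Q = 41260 − 30.3(477) − 0.0837(104000) + 29.6(554) = 34500.5.
∂Q/∂M = -0.0837.
E = (-0.0837) × (104000/34500.5) = -0.2523…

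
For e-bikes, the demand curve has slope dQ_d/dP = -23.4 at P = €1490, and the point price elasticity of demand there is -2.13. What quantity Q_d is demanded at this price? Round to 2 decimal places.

16369.01

Ed = (dQ_d/dP)·(P/Q_d) ⇒ Q_d = (dQ_d/dP)·P/Ed = (-23.4)·1490/(-2.13) = 16369.0140…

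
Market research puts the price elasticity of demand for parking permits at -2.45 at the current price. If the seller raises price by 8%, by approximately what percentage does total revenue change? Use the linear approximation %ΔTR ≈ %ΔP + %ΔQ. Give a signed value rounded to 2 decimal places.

-11.60%

%ΔQ ≈ Ed × %ΔP = (-2.45) × (+8%) = -19.6000%
%ΔTR ≈ %ΔP + %ΔQ = (+8%) + (-19.6000%) = -11.6000%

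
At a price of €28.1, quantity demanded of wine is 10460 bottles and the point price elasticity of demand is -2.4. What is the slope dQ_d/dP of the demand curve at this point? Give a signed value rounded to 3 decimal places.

Ed = (dQ_d/dP)·(P/Q_d) ⇒ dQ_d/dP = Ed·Q_d/P = (-2.4)·10460/28.1 = -893.38078…

-893.381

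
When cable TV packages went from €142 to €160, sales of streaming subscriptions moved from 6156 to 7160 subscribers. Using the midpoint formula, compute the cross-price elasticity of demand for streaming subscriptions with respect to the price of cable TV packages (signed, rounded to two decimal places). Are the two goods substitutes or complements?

%ΔQ_{streaming subscriptions} = (7160 − 6156)/avg = 1004/6658 = 0.150796…
%ΔP_{cable TV packages} = (160 − 142)/avg = 18/151 = 0.119205…
E_cross = (1004/6658) / (18/151) = 1.2650…
E_cross > 0 ⇒ the goods are substitutes.

1.27; substitutes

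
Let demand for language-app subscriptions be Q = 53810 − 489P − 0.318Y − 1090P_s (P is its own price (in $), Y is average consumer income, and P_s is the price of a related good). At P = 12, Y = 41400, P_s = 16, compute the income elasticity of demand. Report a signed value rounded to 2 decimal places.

-0.76

At the given values, Q = 53810 − 489(12) − 0.318(41400) − 1090(16) = 17336.8.
∂Q/∂Y = -0.318.
E = (-0.318) × (41400/17336.8) = -0.7593…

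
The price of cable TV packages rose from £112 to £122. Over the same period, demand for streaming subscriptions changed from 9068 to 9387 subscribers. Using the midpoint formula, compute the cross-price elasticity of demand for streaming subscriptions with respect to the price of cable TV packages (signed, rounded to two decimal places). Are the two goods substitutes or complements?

%ΔQ_{streaming subscriptions} = (9387 − 9068)/avg = 319/9227.5 = 0.034570…
%ΔP_{cable TV packages} = (122 − 112)/avg = 10/117 = 0.085470…
E_cross = (319/9227.5) / (10/117) = 0.4044…
E_cross > 0 ⇒ the goods are substitutes.

0.40; substitutes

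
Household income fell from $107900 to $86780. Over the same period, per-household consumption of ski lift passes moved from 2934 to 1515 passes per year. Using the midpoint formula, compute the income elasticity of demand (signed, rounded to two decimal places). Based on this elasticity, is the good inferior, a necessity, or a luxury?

2.94; luxury

%ΔQ = (1515 − 2934)/[( 2934 + 1515)/2] = -1419/2224.5 = -0.637896…
%ΔIncome = (86780 − 107900)/[( 107900 + 86780)/2] = -21120/97340 = -0.216971…
E_income = (-1419/2224.5) / (-21120/97340) = 2.9400…
E_income > 1 ⇒ normal good, luxury.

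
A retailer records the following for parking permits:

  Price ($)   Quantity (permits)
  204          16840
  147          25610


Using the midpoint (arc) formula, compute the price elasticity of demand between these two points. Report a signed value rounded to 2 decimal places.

-1.27

%ΔQ = (25610 − 16840) / [(16840 + 25610)/2] = 8770/21225 = 0.413191…
%ΔP = (147 − 204) / [(204 + 147)/2] = -57/175.5 = -0.324786…
Arc Ed = %ΔQ / %ΔP = (8770/21225) / (-57/175.5) = -1.2721…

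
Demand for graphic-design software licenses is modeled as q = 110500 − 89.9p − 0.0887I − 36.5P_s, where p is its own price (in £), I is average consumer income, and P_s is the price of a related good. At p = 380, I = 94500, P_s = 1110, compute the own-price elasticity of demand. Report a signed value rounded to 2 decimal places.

At the given values, q = 110500 − 89.9(380) − 0.0887(94500) − 36.5(1110) = 27440.85.
∂q/∂p = −89.9.
E = (-89.9) × (380/27440.85) = -1.2449…

-1.24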